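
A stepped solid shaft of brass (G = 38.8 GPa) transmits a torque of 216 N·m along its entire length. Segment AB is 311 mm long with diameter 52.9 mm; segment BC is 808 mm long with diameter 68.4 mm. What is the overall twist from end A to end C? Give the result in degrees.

0.249°

J_AB = π(0.0529)⁴/32 = 7.69×10^-7 m⁴; J_BC = π(0.0684)⁴/32 = 2.15×10^-6 m⁴.
θ = (T/G)·Σ L_i/J_i = (216.0/38.8×10⁹)·(0.311/7.69×10^-7 + 0.808/2.15×10^-6) = 4.345×10^-3 rad.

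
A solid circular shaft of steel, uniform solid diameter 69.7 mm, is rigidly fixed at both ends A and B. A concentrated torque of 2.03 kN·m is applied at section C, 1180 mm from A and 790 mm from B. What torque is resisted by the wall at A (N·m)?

814 N·m

With uniform GJ and both ends fixed, compatibility θ_AC = θ_CB gives T_A·a = T_B·b, together with T_A + T_B = T₀.
T_A = T₀·b/(a+b) = 2030·790/1970 = 814.1 N·m; T_B = 1216 N·m.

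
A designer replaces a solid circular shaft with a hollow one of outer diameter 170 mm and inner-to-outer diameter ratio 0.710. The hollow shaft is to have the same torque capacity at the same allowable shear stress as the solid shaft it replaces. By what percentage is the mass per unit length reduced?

39.7 %

Equal τ_max and T ⇒ the solid shaft needs d_s³ = d_o³(1−k⁴), so d_s = 170·(1−0.710⁴)^(1/3) = 154.2 mm.
Area ratio A_h/A_s = d_o²(1−k²)/d_s² = (1−k²)/(1−k⁴)^(2/3) = 0.6029.
Mass saving = 1 − 0.6029 = 39.7 %.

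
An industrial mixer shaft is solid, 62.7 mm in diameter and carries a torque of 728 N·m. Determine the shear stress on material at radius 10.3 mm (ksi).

J = πd⁴/32 = π(0.0627)⁴/32 = 1.517×10^-6 m⁴.
Shear stress varies linearly with radius: τ = T·r/J = 728.0 × 0.0103 / 1.517×10^-6 = 4.942×10^6 Pa.

0.717 ksi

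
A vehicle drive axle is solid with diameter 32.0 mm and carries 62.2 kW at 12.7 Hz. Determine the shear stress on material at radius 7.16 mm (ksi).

ω = 2π·12.7 = 79.80 rad/s, so T = P/ω = 62.2×10³ / 79.80 = 779.5 N·m.
J = πd⁴/32 = π(0.0320)⁴/32 = 1.029×10^-7 m⁴.
Shear stress varies linearly with radius: τ = T·r/J = 779.5 × 0.00716 / 1.029×10^-7 = 5.422×10^7 Pa.

7.86 ksi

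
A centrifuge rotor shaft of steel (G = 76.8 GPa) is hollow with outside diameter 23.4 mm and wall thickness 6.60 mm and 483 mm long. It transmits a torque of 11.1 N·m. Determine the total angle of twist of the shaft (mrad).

2.46 mrad

J = π(d_o⁴ − d_i⁴)/32 = π(0.0234⁴ − 0.0102⁴)/32 = 2.837×10^-8 m⁴.
θ = T·L/(G·J) = 11.10 × 0.483 / (76.8×10⁹ × 2.837×10^-8) = 2.460×10^-3 rad.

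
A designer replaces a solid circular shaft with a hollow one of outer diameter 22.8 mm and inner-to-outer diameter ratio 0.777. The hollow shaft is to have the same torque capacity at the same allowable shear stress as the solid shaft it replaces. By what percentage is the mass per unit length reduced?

Equal τ_max and T ⇒ the solid shaft needs d_s³ = d_o³(1−k⁴), so d_s = 22.8·(1−0.777⁴)^(1/3) = 19.60 mm.
Area ratio A_h/A_s = d_o²(1−k²)/d_s² = (1−k²)/(1−k⁴)^(2/3) = 0.5361.
Mass saving = 1 − 0.5361 = 46.4 %.

46.4 %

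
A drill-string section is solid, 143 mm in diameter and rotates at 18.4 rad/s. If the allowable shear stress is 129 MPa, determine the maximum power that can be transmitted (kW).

J = πd⁴/32 = π(0.143)⁴/32 = 4.105×10^-5 m⁴.
T_max = τ_allow·J/r = 1.29×10^8 × 4.105×10^-5 / 0.0715 = 74070 N·m.
ω = 18.4 rad/s, so P_max = T_max·ω = 1.363×10^6 W.

1360 kW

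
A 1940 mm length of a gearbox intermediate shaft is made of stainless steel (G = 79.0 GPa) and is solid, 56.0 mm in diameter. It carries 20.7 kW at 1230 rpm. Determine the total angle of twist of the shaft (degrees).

0.234°

ω = 2π·1230/60 = 128.8 rad/s, so T = P/ω = 20.7×10³ / 128.8 = 160.7 N·m.
J = πd⁴/32 = π(0.0560)⁴/32 = 9.655×10^-7 m⁴.
θ = T·L/(G·J) = 160.7 × 1.94 / (79.0×10⁹ × 9.655×10^-7) = 4.088×10^-3 rad.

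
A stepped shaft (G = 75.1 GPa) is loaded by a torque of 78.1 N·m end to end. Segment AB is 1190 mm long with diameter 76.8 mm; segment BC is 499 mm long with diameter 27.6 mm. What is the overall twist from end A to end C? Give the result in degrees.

J_AB = π(0.0768)⁴/32 = 3.42×10^-6 m⁴; J_BC = π(0.0276)⁴/32 = 5.70×10^-8 m⁴.
θ = (T/G)·Σ L_i/J_i = (78.10/75.1×10⁹)·(1.19/3.42×10^-6 + 0.499/5.70×10^-8) = 9.471×10^-3 rad.

0.543°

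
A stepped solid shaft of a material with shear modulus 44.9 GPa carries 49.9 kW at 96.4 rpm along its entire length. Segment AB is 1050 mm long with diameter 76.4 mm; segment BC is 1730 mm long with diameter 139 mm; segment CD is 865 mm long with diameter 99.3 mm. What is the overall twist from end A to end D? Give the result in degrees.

2.85°

ω = 2π·96.4/60 = 10.09 rad/s, so T = P/ω = 49.9×10³ / 10.09 = 4943 N·m.
J_AB = π(0.0764)⁴/32 = 3.34×10^-6 m⁴; J_BC = π(0.139)⁴/32 = 3.66×10^-5 m⁴; J_CD = π(0.0993)⁴/32 = 9.55×10^-6 m⁴.
θ = (T/G)·Σ L_i/J_i = (4943/44.9×10⁹)·(1.05/3.34×10^-6 + 1.73/3.66×10^-5 + 0.865/9.55×10^-6) = 0.04973 rad.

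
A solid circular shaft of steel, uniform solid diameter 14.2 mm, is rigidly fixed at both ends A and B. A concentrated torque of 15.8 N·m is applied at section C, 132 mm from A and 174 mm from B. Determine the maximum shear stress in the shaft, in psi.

2320 psi

With uniform GJ and both ends fixed, compatibility θ_AC = θ_CB gives T_A·a = T_B·b, together with T_A + T_B = T₀.
T_A = T₀·b/(a+b) = 15.80·174/306.0 = 8.984 N·m; T_B = 6.816 N·m.
τ in each portion: τ_AC = 1.60×10^7 Pa, τ_CB = 1.21×10^7 Pa; maximum is in AC.
τ_max = T_AC·r/J = 8.984·0.00710/3.99×10^-9 = 1.598×10^7 Pa.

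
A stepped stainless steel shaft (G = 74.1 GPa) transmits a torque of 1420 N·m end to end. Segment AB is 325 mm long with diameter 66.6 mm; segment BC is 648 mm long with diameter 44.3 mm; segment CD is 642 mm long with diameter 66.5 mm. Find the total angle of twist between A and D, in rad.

0.0425 rad

J_AB = π(0.0666)⁴/32 = 1.93×10^-6 m⁴; J_BC = π(0.0443)⁴/32 = 3.78×10^-7 m⁴; J_CD = π(0.0665)⁴/32 = 1.92×10^-6 m⁴.
θ = (T/G)·Σ L_i/J_i = (1420/74.1×10⁹)·(0.325/1.93×10^-6 + 0.648/3.78×10^-7 + 0.642/1.92×10^-6) = 0.04247 rad.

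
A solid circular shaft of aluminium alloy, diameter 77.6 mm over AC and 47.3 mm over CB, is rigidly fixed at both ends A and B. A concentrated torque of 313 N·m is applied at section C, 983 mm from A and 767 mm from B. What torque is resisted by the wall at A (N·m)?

266 N·m

Compatibility: T_A·a/J_AC = T_B·b/J_CB with T_A + T_B = T₀.
J_AC = 3.56×10^-6 m⁴, J_CB = 4.91×10^-7 m⁴, so T_A = T₀·(J_AC/a)/((J_AC/a)+(J_CB/b)) = 266.0 N·m, T_B = 47.05 N·m.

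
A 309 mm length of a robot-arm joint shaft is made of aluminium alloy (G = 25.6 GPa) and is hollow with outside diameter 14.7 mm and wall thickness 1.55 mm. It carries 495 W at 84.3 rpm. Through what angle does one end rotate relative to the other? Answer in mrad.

241 mrad

ω = 2π·84.3/60 = 8.828 rad/s, so T = P/ω = 495 / 8.828 = 56.07 N·m.
J = π(d_o⁴ − d_i⁴)/32 = π(0.0147⁴ − 0.0116⁴)/32 = 2.807×10^-9 m⁴.
θ = T·L/(G·J) = 56.07 × 0.309 / (25.6×10⁹ × 2.807×10^-9) = 0.2411 rad.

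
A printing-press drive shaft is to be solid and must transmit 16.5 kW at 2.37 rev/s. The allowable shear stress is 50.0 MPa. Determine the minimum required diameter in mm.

48.3 mm

ω = 2π·2.37 = 14.89 rad/s, so T = P/ω = 16.5×10³ / 14.89 = 1108 N·m.
For a solid shaft τ_max = 16T/(πd³), so d = (16T/(π τ_allow))^(1/3) = (16·1108/(π·5.00×10^7))^(1/3) = 0.04833 m.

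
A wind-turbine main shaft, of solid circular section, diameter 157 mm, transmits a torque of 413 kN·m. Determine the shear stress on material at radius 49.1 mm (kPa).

J = πd⁴/32 = π(0.157)⁴/32 = 5.965×10^-5 m⁴.
Shear stress varies linearly with radius: τ = T·r/J = 413000 × 0.0491 / 5.965×10^-5 = 3.400×10^8 Pa.

340000 kPa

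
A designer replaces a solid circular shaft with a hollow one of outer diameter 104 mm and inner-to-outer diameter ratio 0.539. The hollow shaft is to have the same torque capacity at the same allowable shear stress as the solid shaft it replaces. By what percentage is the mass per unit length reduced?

24.8 %

Equal τ_max and T ⇒ the solid shaft needs d_s³ = d_o³(1−k⁴), so d_s = 104·(1−0.539⁴)^(1/3) = 101.0 mm.
Area ratio A_h/A_s = d_o²(1−k²)/d_s² = (1−k²)/(1−k⁴)^(2/3) = 0.7524.
Mass saving = 1 − 0.7524 = 24.8 %.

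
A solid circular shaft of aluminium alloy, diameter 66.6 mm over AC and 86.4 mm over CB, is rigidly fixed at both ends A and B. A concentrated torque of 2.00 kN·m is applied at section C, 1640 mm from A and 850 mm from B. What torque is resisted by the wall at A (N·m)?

309 N·m

Compatibility: T_A·a/J_AC = T_B·b/J_CB with T_A + T_B = T₀.
J_AC = 1.93×10^-6 m⁴, J_CB = 5.47×10^-6 m⁴, so T_A = T₀·(J_AC/a)/((J_AC/a)+(J_CB/b)) = 309.4 N·m, T_B = 1691 N·m.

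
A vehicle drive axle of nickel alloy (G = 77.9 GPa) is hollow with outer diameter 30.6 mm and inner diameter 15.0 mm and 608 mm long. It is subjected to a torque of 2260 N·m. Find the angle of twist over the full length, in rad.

0.217 rad

J = π(d_o⁴ − d_i⁴)/32 = π(0.0306⁴ − 0.0150⁴)/32 = 8.111×10^-8 m⁴.
θ = T·L/(G·J) = 2260 × 0.608 / (77.9×10⁹ × 8.111×10^-8) = 0.2175 rad.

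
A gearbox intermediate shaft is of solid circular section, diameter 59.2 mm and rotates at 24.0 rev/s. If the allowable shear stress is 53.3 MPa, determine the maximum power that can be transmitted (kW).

J = πd⁴/32 = π(0.0592)⁴/32 = 1.206×10^-6 m⁴.
T_max = τ_allow·J/r = 5.33×10^7 × 1.206×10^-6 / 0.0296 = 2171 N·m.
ω = 2π·24.0 = 150.8 rad/s, so P_max = T_max·ω = 3.274×10^5 W.

327 kW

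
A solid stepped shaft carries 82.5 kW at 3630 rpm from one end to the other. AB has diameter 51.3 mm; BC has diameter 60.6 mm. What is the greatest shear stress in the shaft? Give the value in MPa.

ω = 2π·3630/60 = 380.1 rad/s, so T = P/ω = 82.5×10³ / 380.1 = 217.0 N·m.
Under the same torque, τ_max = 16T/(πd³) is largest where d is smallest — segment AB (d = 51.3 mm).
τ_max = 16·217.0/(π·(0.0513)³) = 8.187×10^6 Pa.

8.19 MPa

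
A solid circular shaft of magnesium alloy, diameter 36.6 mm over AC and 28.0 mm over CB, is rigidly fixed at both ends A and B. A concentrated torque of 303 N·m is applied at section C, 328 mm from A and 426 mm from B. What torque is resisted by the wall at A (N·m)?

240 N·m

Compatibility: T_A·a/J_AC = T_B·b/J_CB with T_A + T_B = T₀.
J_AC = 1.76×10^-7 m⁴, J_CB = 6.03×10^-8 m⁴, so T_A = T₀·(J_AC/a)/((J_AC/a)+(J_CB/b)) = 239.8 N·m, T_B = 63.24 N·m.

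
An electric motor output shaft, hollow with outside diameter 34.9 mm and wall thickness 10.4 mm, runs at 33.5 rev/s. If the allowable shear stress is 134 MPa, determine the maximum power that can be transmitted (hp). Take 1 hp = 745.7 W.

J = π(d_o⁴ − d_i⁴)/32 = π(0.0349⁴ − 0.0141⁴)/32 = 1.418×10^-7 m⁴.
T_max = τ_allow·J/r = 1.34×10^8 × 1.418×10^-7 / 0.0175 = 1089 N·m.
ω = 2π·33.5 = 210.5 rad/s, so P_max = T_max·ω = 2.291×10^5 W.

307 hp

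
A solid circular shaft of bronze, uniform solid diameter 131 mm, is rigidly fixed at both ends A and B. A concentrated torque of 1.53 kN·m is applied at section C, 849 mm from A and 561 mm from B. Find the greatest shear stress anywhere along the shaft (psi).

303 psi

With uniform GJ and both ends fixed, compatibility θ_AC = θ_CB gives T_A·a = T_B·b, together with T_A + T_B = T₀.
T_A = T₀·b/(a+b) = 1530·561/1410 = 608.7 N·m; T_B = 921.3 N·m.
τ in each portion: τ_AC = 1.38×10^6 Pa, τ_CB = 2.09×10^6 Pa; maximum is in CB.
τ_max = T_CB·r/J = 921.3·0.0655/2.89×10^-5 = 2.087×10^6 Pa.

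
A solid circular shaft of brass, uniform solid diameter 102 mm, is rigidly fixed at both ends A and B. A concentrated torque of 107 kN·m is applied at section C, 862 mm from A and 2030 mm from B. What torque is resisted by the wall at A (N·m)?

With uniform GJ and both ends fixed, compatibility θ_AC = θ_CB gives T_A·a = T_B·b, together with T_A + T_B = T₀.
T_A = T₀·b/(a+b) = 107000·2030/2892 = 75110 N·m; T_B = 31890 N·m.

75100 N·m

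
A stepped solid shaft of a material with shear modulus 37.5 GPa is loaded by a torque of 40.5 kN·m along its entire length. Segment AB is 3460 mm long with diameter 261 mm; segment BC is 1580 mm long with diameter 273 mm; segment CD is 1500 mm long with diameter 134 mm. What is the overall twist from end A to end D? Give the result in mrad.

J_AB = π(0.261)⁴/32 = 4.56×10^-4 m⁴; J_BC = π(0.273)⁴/32 = 5.45×10^-4 m⁴; J_CD = π(0.134)⁴/32 = 3.17×10^-5 m⁴.
θ = (T/G)·Σ L_i/J_i = (40500/37.5×10⁹)·(3.46/4.56×10^-4 + 1.58/5.45×10^-4 + 1.50/3.17×10^-5) = 0.06251 rad.

62.5 mrad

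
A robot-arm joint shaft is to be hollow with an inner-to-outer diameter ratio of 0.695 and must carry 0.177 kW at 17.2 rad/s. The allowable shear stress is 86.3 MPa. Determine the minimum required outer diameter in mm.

9.25 mm

ω = 17.2 rad/s, so T = P/ω = 0.177×10³ / 17.20 = 10.29 N·m.
For a hollow shaft with d_i/d_o = 0.695: τ_max = 16T/(π d_o³ (1−k⁴)), so d_o = [16T/(π τ_allow (1−k⁴))]^(1/3) = [16·10.29/(π·8.63×10^7·0.7667)]^(1/3) = 0.009253 m.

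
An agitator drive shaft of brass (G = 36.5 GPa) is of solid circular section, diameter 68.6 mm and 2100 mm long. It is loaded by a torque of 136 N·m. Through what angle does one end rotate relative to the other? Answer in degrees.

0.206°

J = πd⁴/32 = π(0.0686)⁴/32 = 2.174×10^-6 m⁴.
θ = T·L/(G·J) = 136.0 × 2.10 / (36.5×10⁹ × 2.174×10^-6) = 3.599×10^-3 rad.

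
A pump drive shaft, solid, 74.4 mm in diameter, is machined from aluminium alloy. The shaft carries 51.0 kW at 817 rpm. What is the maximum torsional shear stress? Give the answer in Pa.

7.37e6 Pa

ω = 2π·817/60 = 85.56 rad/s, so T = P/ω = 51.0×10³ / 85.56 = 596.1 N·m.
J = πd⁴/32 = π(0.0744)⁴/32 = 3.008×10^-6 m⁴.
τ_max = T·r/J = 596.1 × 0.0372 / 3.008×10^-6 = 7.372×10^6 Pa.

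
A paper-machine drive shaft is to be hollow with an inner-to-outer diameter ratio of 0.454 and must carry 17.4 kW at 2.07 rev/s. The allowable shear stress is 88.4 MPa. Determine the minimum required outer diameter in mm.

ω = 2π·2.07 = 13.01 rad/s, so T = P/ω = 17.4×10³ / 13.01 = 1338 N·m.
For a hollow shaft with d_i/d_o = 0.454: τ_max = 16T/(π d_o³ (1−k⁴)), so d_o = [16T/(π τ_allow (1−k⁴))]^(1/3) = [16·1338/(π·8.84×10^7·0.9575)]^(1/3) = 0.04318 m.

43.2 mm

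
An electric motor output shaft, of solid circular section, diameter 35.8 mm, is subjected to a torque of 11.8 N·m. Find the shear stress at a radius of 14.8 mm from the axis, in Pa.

1.08e6 Pa

J = πd⁴/32 = π(0.0358)⁴/32 = 1.613×10^-7 m⁴.
Shear stress varies linearly with radius: τ = T·r/J = 11.80 × 0.0148 / 1.613×10^-7 = 1.083×10^6 Pa.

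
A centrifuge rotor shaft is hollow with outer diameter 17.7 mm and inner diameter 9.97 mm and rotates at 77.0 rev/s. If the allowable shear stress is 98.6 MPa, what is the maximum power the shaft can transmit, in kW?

J = π(d_o⁴ − d_i⁴)/32 = π(0.0177⁴ − 0.00997⁴)/32 = 8.666×10^-9 m⁴.
T_max = τ_allow·J/r = 9.86×10^7 × 8.666×10^-9 / 0.00885 = 96.55 N·m.
ω = 2π·77.0 = 483.8 rad/s, so P_max = T_max·ω = 4.671×10^4 W.

46.7 kW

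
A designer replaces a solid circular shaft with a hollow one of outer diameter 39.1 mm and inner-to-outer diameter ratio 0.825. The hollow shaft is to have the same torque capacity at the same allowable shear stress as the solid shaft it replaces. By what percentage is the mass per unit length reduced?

Equal τ_max and T ⇒ the solid shaft needs d_s³ = d_o³(1−k⁴), so d_s = 39.1·(1−0.825⁴)^(1/3) = 31.78 mm.
Area ratio A_h/A_s = d_o²(1−k²)/d_s² = (1−k²)/(1−k⁴)^(2/3) = 0.4836.
Mass saving = 1 − 0.4836 = 51.6 %.

51.6 %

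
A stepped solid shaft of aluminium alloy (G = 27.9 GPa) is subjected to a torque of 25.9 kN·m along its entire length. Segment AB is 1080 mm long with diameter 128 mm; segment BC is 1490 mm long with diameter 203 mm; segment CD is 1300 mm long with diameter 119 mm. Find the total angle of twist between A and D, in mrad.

J_AB = π(0.128)⁴/32 = 2.64×10^-5 m⁴; J_BC = π(0.203)⁴/32 = 1.67×10^-4 m⁴; J_CD = π(0.119)⁴/32 = 1.97×10^-5 m⁴.
θ = (T/G)·Σ L_i/J_i = (25900/27.9×10⁹)·(1.08/2.64×10^-5 + 1.49/1.67×10^-4 + 1.30/1.97×10^-5) = 0.1076 rad.

108 mrad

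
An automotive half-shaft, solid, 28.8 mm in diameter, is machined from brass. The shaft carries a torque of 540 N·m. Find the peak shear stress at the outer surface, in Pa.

1.15e8 Pa

J = πd⁴/32 = π(0.0288)⁴/32 = 6.754×10^-8 m⁴.
τ_max = T·r/J = 540.0 × 0.0144 / 6.754×10^-8 = 1.151×10^8 Pa.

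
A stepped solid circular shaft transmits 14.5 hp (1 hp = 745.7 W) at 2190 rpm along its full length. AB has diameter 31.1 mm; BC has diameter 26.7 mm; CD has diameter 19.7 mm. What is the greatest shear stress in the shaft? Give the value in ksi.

ω = 2π·2190/60 = 229.3 rad/s, so T = P/ω = 14.5×745.7 / 229.3 = 47.15 N·m.
Under the same torque, τ_max = 16T/(πd³) is largest where d is smallest — segment CD (d = 19.7 mm).
τ_max = 16·47.15/(π·(0.0197)³) = 3.141×10^7 Pa.

4.56 ksi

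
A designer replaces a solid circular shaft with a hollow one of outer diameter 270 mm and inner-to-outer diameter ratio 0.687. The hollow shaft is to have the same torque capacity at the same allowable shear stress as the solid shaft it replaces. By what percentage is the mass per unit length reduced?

37.5 %

Equal τ_max and T ⇒ the solid shaft needs d_s³ = d_o³(1−k⁴), so d_s = 270·(1−0.687⁴)^(1/3) = 248.2 mm.
Area ratio A_h/A_s = d_o²(1−k²)/d_s² = (1−k²)/(1−k⁴)^(2/3) = 0.6246.
Mass saving = 1 − 0.6246 = 37.5 %.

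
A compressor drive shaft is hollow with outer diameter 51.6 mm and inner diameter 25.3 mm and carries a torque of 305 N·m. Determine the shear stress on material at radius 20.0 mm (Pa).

9.30e6 Pa

J = π(d_o⁴ − d_i⁴)/32 = π(0.0516⁴ − 0.0253⁴)/32 = 6.558×10^-7 m⁴.
Shear stress varies linearly with radius: τ = T·r/J = 305.0 × 0.0200 / 6.558×10^-7 = 9.302×10^6 Pa.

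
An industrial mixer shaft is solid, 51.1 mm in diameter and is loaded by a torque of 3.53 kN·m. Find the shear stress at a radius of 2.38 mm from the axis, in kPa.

12600 kPa

J = πd⁴/32 = π(0.0511)⁴/32 = 6.694×10^-7 m⁴.
Shear stress varies linearly with radius: τ = T·r/J = 3530 × 0.00238 / 6.694×10^-7 = 1.255×10^7 Pa.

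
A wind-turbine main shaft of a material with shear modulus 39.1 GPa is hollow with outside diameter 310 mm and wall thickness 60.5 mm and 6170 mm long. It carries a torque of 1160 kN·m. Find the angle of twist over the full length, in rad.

0.234 rad

J = π(d_o⁴ − d_i⁴)/32 = π(0.310⁴ − 0.189⁴)/32 = 7.814×10^-4 m⁴.
θ = T·L/(G·J) = 1.160e6 × 6.17 / (39.1×10⁹ × 7.814×10^-4) = 0.2343 rad.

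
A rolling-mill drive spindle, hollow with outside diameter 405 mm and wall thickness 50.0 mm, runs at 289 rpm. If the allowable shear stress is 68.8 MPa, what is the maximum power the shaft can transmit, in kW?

J = π(d_o⁴ − d_i⁴)/32 = π(0.405⁴ − 0.305⁴)/32 = 1.792×10^-3 m⁴.
T_max = τ_allow·J/r = 6.88×10^7 × 1.792×10^-3 / 0.203 = 608800 N·m.
ω = 2π·289/60 = 30.26 rad/s, so P_max = T_max·ω = 1.842×10^7 W.

18400 kW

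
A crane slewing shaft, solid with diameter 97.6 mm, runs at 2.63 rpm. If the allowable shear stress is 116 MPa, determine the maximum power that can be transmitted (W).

5830 W

J = πd⁴/32 = π(0.0976)⁴/32 = 8.908×10^-6 m⁴.
T_max = τ_allow·J/r = 1.16×10^8 × 8.908×10^-6 / 0.0488 = 21180 N·m.
ω = 2π·2.63/60 = 0.2754 rad/s, so P_max = T_max·ω = 5832 W.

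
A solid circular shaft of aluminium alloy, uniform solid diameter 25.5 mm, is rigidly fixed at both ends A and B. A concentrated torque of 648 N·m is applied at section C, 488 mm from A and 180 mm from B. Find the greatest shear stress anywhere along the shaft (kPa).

With uniform GJ and both ends fixed, compatibility θ_AC = θ_CB gives T_A·a = T_B·b, together with T_A + T_B = T₀.
T_A = T₀·b/(a+b) = 648.0·180/668.0 = 174.6 N·m; T_B = 473.4 N·m.
τ in each portion: τ_AC = 5.36×10^7 Pa, τ_CB = 1.45×10^8 Pa; maximum is in CB.
τ_max = T_CB·r/J = 473.4·0.0127/4.15×10^-8 = 1.454×10^8 Pa.

145000 kPa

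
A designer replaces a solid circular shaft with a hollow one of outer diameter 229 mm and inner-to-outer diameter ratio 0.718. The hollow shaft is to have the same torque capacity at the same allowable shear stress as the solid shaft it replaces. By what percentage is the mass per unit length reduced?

40.5 %

Equal τ_max and T ⇒ the solid shaft needs d_s³ = d_o³(1−k⁴), so d_s = 229·(1−0.718⁴)^(1/3) = 206.6 mm.
Area ratio A_h/A_s = d_o²(1−k²)/d_s² = (1−k²)/(1−k⁴)^(2/3) = 0.5953.
Mass saving = 1 − 0.5953 = 40.5 %.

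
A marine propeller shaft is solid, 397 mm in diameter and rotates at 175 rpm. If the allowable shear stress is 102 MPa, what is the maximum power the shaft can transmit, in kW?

J = πd⁴/32 = π(0.397)⁴/32 = 2.439×10^-3 m⁴.
T_max = τ_allow·J/r = 1.02×10^8 × 2.439×10^-3 / 0.199 = 1.253e6 N·m.
ω = 2π·175/60 = 18.33 rad/s, so P_max = T_max·ω = 2.297×10^7 W.

23000 kW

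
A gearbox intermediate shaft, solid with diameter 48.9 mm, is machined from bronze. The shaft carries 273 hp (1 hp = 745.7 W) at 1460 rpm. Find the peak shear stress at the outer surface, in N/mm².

ω = 2π·1460/60 = 152.9 rad/s, so T = P/ω = 273×745.7 / 152.9 = 1332 N·m.
J = πd⁴/32 = π(0.0489)⁴/32 = 5.614×10^-7 m⁴.
τ_max = T·r/J = 1332 × 0.0244 / 5.614×10^-7 = 5.799×10^7 Pa.

58.0 N/mm²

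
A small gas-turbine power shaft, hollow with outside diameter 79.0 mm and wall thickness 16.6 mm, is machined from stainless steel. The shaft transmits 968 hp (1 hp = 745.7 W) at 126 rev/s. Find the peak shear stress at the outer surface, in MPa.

ω = 2π·126 = 791.7 rad/s, so T = P/ω = 968×745.7 / 791.7 = 911.8 N·m.
J = π(d_o⁴ − d_i⁴)/32 = π(0.0790⁴ − 0.0458⁴)/32 = 3.392×10^-6 m⁴.
τ_max = T·r/J = 911.8 × 0.0395 / 3.392×10^-6 = 1.062×10^7 Pa.

10.6 MPa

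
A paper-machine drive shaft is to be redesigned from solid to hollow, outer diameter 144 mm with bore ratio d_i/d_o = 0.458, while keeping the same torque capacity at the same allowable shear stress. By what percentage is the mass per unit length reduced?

Equal τ_max and T ⇒ the solid shaft needs d_s³ = d_o³(1−k⁴), so d_s = 144·(1−0.458⁴)^(1/3) = 141.9 mm.
Area ratio A_h/A_s = d_o²(1−k²)/d_s² = (1−k²)/(1−k⁴)^(2/3) = 0.8143.
Mass saving = 1 − 0.8143 = 18.6 %.

18.6 %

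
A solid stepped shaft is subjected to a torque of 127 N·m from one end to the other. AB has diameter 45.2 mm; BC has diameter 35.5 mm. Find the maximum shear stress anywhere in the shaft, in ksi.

Under the same torque, τ_max = 16T/(πd³) is largest where d is smallest — segment BC (d = 35.5 mm).
τ_max = 16·127.0/(π·(0.0355)³) = 1.446×10^7 Pa.

2.10 ksi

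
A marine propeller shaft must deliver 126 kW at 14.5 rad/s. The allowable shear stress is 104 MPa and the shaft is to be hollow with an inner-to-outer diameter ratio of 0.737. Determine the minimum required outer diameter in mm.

ω = 14.5 rad/s, so T = P/ω = 126×10³ / 14.50 = 8690 N·m.
For a hollow shaft with d_i/d_o = 0.737: τ_max = 16T/(π d_o³ (1−k⁴)), so d_o = [16T/(π τ_allow (1−k⁴))]^(1/3) = [16·8690/(π·1.04×10^8·0.7050)]^(1/3) = 0.08451 m.

84.5 mm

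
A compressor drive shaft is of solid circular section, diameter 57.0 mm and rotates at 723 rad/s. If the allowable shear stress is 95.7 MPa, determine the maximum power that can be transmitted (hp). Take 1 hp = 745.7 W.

3370 hp

J = πd⁴/32 = π(0.0570)⁴/32 = 1.036×10^-6 m⁴.
T_max = τ_allow·J/r = 9.57×10^7 × 1.036×10^-6 / 0.0285 = 3480 N·m.
ω = 723 rad/s, so P_max = T_max·ω = 2.516×10^6 W.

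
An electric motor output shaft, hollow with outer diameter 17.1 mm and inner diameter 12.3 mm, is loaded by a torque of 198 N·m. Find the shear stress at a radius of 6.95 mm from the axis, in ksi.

J = π(d_o⁴ − d_i⁴)/32 = π(0.0171⁴ − 0.0123⁴)/32 = 6.147×10^-9 m⁴.
Shear stress varies linearly with radius: τ = T·r/J = 198.0 × 0.00695 / 6.147×10^-9 = 2.239×10^8 Pa.

32.5 ksi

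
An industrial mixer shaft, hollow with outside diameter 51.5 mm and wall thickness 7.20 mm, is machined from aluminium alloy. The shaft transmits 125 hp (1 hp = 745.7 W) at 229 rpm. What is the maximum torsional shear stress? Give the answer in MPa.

ω = 2π·229/60 = 23.98 rad/s, so T = P/ω = 125×745.7 / 23.98 = 3887 N·m.
J = π(d_o⁴ − d_i⁴)/32 = π(0.0515⁴ − 0.0371⁴)/32 = 5.046×10^-7 m⁴.
τ_max = T·r/J = 3887 × 0.0257 / 5.046×10^-7 = 1.983×10^8 Pa.

198 MPa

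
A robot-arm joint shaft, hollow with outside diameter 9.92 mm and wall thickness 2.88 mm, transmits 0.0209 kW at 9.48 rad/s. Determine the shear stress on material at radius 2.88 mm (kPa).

ω = 9.48 rad/s, so T = P/ω = 0.0209×10³ / 9.480 = 2.205 N·m.
J = π(d_o⁴ − d_i⁴)/32 = π(0.00992⁴ − 0.00416⁴)/32 = 9.213×10^-10 m⁴.
Shear stress varies linearly with radius: τ = T·r/J = 2.205 × 0.00288 / 9.213×10^-10 = 6.892×10^6 Pa.

6890 kPa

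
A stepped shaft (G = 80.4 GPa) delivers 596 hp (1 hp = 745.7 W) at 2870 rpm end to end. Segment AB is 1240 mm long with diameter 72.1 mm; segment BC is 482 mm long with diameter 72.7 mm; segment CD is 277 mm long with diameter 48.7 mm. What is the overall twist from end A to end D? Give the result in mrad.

ω = 2π·2870/60 = 300.5 rad/s, so T = P/ω = 596×745.7 / 300.5 = 1479 N·m.
J_AB = π(0.0721)⁴/32 = 2.65×10^-6 m⁴; J_BC = π(0.0727)⁴/32 = 2.74×10^-6 m⁴; J_CD = π(0.0487)⁴/32 = 5.52×10^-7 m⁴.
θ = (T/G)·Σ L_i/J_i = (1479/80.4×10⁹)·(1.24/2.65×10^-6 + 0.482/2.74×10^-6 + 0.277/5.52×10^-7) = 0.02106 rad.

21.1 mrad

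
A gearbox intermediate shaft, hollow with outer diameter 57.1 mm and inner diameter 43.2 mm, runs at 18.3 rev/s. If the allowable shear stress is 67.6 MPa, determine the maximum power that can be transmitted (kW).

191 kW

J = π(d_o⁴ − d_i⁴)/32 = π(0.0571⁴ − 0.0432⁴)/32 = 7.017×10^-7 m⁴.
T_max = τ_allow·J/r = 6.76×10^7 × 7.017×10^-7 / 0.0285 = 1661 N·m.
ω = 2π·18.3 = 115.0 rad/s, so P_max = T_max·ω = 1.910×10^5 W.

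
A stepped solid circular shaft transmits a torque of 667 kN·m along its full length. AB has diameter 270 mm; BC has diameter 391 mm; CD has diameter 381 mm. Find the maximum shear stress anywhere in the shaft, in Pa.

Under the same torque, τ_max = 16T/(πd³) is largest where d is smallest — segment AB (d = 270 mm).
τ_max = 16·667000/(π·(0.270)³) = 1.726×10^8 Pa.

1.73e8 Pa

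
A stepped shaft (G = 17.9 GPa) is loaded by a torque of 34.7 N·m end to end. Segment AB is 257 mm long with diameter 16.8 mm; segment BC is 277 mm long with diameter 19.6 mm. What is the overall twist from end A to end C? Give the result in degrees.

J_AB = π(0.0168)⁴/32 = 7.82×10^-9 m⁴; J_BC = π(0.0196)⁴/32 = 1.45×10^-8 m⁴.
θ = (T/G)·Σ L_i/J_i = (34.70/17.9×10⁹)·(0.257/7.82×10^-9 + 0.277/1.45×10^-8) = 0.1008 rad.

5.77°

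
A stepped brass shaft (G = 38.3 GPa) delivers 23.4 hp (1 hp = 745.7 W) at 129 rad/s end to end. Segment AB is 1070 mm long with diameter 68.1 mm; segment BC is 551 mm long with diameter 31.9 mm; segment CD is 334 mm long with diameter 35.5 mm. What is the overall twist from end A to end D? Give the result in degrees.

1.63°

ω = 129 rad/s, so T = P/ω = 23.4×745.7 / 129.0 = 135.3 N·m.
J_AB = π(0.0681)⁴/32 = 2.11×10^-6 m⁴; J_BC = π(0.0319)⁴/32 = 1.02×10^-7 m⁴; J_CD = π(0.0355)⁴/32 = 1.56×10^-7 m⁴.
θ = (T/G)·Σ L_i/J_i = (135.3/38.3×10⁹)·(1.07/2.11×10^-6 + 0.551/1.02×10^-7 + 0.334/1.56×10^-7) = 0.02850 rad.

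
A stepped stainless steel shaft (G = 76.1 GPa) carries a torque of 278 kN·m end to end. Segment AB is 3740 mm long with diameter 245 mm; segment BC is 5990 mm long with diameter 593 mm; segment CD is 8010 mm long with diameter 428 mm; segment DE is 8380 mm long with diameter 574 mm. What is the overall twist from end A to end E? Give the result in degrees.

2.99°

J_AB = π(0.245)⁴/32 = 3.54×10^-4 m⁴; J_BC = π(0.593)⁴/32 = 0.0121 m⁴; J_CD = π(0.428)⁴/32 = 3.29×10^-3 m⁴; J_DE = π(0.574)⁴/32 = 0.0107 m⁴.
θ = (T/G)·Σ L_i/J_i = (278000/76.1×10⁹)·(3.74/3.54×10^-4 + 5.99/0.0121 + 8.01/3.29×10^-3 + 8.38/0.0107) = 0.05218 rad.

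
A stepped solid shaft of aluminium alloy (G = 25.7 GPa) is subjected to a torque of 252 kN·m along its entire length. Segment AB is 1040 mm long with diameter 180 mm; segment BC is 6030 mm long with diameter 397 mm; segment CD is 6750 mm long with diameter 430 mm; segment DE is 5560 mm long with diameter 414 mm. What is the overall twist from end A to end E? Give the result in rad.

J_AB = π(0.180)⁴/32 = 1.03×10^-4 m⁴; J_BC = π(0.397)⁴/32 = 2.44×10^-3 m⁴; J_CD = π(0.430)⁴/32 = 3.36×10^-3 m⁴; J_DE = π(0.414)⁴/32 = 2.88×10^-3 m⁴.
θ = (T/G)·Σ L_i/J_i = (252000/25.7×10⁹)·(1.04/1.03×10^-4 + 6.03/2.44×10^-3 + 6.75/3.36×10^-3 + 5.56/2.88×10^-3) = 0.1618 rad.

0.162 rad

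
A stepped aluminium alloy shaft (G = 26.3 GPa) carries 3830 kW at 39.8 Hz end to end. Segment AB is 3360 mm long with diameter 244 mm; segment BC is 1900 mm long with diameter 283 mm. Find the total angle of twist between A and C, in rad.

0.00738 rad

ω = 2π·39.8 = 250.1 rad/s, so T = P/ω = 3830×10³ / 250.1 = 15320 N·m.
J_AB = π(0.244)⁴/32 = 3.48×10^-4 m⁴; J_BC = π(0.283)⁴/32 = 6.30×10^-4 m⁴.
θ = (T/G)·Σ L_i/J_i = (15320/26.3×10⁹)·(3.36/3.48×10^-4 + 1.90/6.30×10^-4) = 7.380×10^-3 rad.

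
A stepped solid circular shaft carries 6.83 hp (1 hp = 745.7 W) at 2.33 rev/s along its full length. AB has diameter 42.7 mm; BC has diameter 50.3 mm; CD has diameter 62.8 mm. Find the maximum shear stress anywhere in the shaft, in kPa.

ω = 2π·2.33 = 14.64 rad/s, so T = P/ω = 6.83×745.7 / 14.64 = 347.9 N·m.
Under the same torque, τ_max = 16T/(πd³) is largest where d is smallest — segment AB (d = 42.7 mm).
τ_max = 16·347.9/(π·(0.0427)³) = 2.276×10^7 Pa.

22800 kPa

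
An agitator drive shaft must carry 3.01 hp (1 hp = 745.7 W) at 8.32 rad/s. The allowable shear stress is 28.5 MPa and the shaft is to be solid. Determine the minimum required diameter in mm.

ω = 8.32 rad/s, so T = P/ω = 3.01×745.7 / 8.320 = 269.8 N·m.
For a solid shaft τ_max = 16T/(πd³), so d = (16T/(π τ_allow))^(1/3) = (16·269.8/(π·2.85×10^7))^(1/3) = 0.03640 m.

36.4 mm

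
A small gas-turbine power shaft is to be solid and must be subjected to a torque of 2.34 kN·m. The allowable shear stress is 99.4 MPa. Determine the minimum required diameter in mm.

49.3 mm

For a solid shaft τ_max = 16T/(πd³), so d = (16T/(π τ_allow))^(1/3) = (16·2340/(π·9.94×10^7))^(1/3) = 0.04931 m.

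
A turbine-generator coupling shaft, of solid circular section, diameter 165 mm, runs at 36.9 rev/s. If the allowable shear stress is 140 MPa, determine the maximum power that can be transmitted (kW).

J = πd⁴/32 = π(0.165)⁴/32 = 7.277×10^-5 m⁴.
T_max = τ_allow·J/r = 1.40×10^8 × 7.277×10^-5 / 0.0825 = 123500 N·m.
ω = 2π·36.9 = 231.8 rad/s, so P_max = T_max·ω = 2.863×10^7 W.

28600 kW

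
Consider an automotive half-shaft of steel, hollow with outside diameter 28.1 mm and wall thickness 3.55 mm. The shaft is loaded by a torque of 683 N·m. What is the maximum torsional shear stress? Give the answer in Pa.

2.28e8 Pa

J = π(d_o⁴ − d_i⁴)/32 = π(0.0281⁴ − 0.0210⁴)/32 = 4.212×10^-8 m⁴.
τ_max = T·r/J = 683.0 × 0.0140 / 4.212×10^-8 = 2.278×10^8 Pa.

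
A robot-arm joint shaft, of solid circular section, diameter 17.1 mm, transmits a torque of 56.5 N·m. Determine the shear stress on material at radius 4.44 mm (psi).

4330 psi

J = πd⁴/32 = π(0.0171)⁴/32 = 8.394×10^-9 m⁴.
Shear stress varies linearly with radius: τ = T·r/J = 56.50 × 0.00444 / 8.394×10^-9 = 2.988×10^7 Pa.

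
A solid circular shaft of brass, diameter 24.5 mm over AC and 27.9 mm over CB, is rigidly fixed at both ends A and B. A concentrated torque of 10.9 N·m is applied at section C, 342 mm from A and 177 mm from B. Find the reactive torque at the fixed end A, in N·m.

2.57 N·m

Compatibility: T_A·a/J_AC = T_B·b/J_CB with T_A + T_B = T₀.
J_AC = 3.54×10^-8 m⁴, J_CB = 5.95×10^-8 m⁴, so T_A = T₀·(J_AC/a)/((J_AC/a)+(J_CB/b)) = 2.565 N·m, T_B = 8.335 N·m.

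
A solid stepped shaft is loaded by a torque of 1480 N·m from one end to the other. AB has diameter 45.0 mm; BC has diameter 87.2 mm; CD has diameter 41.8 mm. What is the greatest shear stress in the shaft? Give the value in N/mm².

Under the same torque, τ_max = 16T/(πd³) is largest where d is smallest — segment CD (d = 41.8 mm).
τ_max = 16·1480/(π·(0.0418)³) = 1.032×10^8 Pa.

103 N/mm²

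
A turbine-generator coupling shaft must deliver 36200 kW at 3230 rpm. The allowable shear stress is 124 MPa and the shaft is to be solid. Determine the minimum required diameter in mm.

ω = 2π·3230/60 = 338.2 rad/s, so T = P/ω = 36200×10³ / 338.2 = 107000 N·m.
For a solid shaft τ_max = 16T/(πd³), so d = (16T/(π τ_allow))^(1/3) = (16·107000/(π·1.24×10^8))^(1/3) = 0.1638 m.

164 mm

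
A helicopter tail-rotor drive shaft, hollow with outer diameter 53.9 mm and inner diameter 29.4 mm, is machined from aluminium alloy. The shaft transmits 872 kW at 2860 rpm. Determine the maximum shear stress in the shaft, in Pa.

1.04e8 Pa

ω = 2π·2860/60 = 299.5 rad/s, so T = P/ω = 872×10³ / 299.5 = 2912 N·m.
J = π(d_o⁴ − d_i⁴)/32 = π(0.0539⁴ − 0.0294⁴)/32 = 7.553×10^-7 m⁴.
τ_max = T·r/J = 2912 × 0.0269 / 7.553×10^-7 = 1.039×10^8 Pa.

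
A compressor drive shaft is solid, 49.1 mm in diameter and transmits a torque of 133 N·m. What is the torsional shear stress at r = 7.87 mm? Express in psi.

J = πd⁴/32 = π(0.0491)⁴/32 = 5.706×10^-7 m⁴.
Shear stress varies linearly with radius: τ = T·r/J = 133.0 × 0.00787 / 5.706×10^-7 = 1.834×10^6 Pa.

266 psi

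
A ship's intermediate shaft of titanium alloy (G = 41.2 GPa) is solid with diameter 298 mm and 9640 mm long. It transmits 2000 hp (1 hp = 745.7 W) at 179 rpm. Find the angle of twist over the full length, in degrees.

ω = 2π·179/60 = 18.74 rad/s, so T = P/ω = 2000×745.7 / 18.74 = 79560 N·m.
J = πd⁴/32 = π(0.298)⁴/32 = 7.742×10^-4 m⁴.
θ = T·L/(G·J) = 79560 × 9.64 / (41.2×10⁹ × 7.742×10^-4) = 0.02405 rad.

1.38°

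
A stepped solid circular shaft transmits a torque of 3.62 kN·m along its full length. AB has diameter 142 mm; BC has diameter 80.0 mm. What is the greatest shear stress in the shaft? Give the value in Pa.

3.60e7 Pa

Under the same torque, τ_max = 16T/(πd³) is largest where d is smallest — segment BC (d = 80.0 mm).
τ_max = 16·3620/(π·(0.0800)³) = 3.601×10^7 Pa.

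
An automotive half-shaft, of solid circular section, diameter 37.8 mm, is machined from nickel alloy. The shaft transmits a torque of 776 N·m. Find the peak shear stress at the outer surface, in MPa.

73.2 MPa

J = πd⁴/32 = π(0.0378)⁴/32 = 2.004×10^-7 m⁴.
τ_max = T·r/J = 776.0 × 0.0189 / 2.004×10^-7 = 7.317×10^7 Pa.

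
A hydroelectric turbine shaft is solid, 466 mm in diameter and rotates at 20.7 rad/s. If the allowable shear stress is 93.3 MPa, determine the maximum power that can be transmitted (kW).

38400 kW

J = πd⁴/32 = π(0.466)⁴/32 = 4.630×10^-3 m⁴.
T_max = τ_allow·J/r = 9.33×10^7 × 4.630×10^-3 / 0.233 = 1.854e6 N·m.
ω = 20.7 rad/s, so P_max = T_max·ω = 3.837×10^7 W.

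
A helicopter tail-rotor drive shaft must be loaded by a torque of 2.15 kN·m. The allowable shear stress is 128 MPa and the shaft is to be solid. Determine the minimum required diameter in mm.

For a solid shaft τ_max = 16T/(πd³), so d = (16T/(π τ_allow))^(1/3) = (16·2150/(π·1.28×10^8))^(1/3) = 0.04406 m.

44.1 mm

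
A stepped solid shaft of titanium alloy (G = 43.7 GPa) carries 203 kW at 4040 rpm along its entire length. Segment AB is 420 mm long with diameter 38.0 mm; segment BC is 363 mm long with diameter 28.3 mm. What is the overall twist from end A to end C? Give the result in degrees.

ω = 2π·4040/60 = 423.1 rad/s, so T = P/ω = 203×10³ / 423.1 = 479.8 N·m.
J_AB = π(0.0380)⁴/32 = 2.05×10^-7 m⁴; J_BC = π(0.0283)⁴/32 = 6.30×10^-8 m⁴.
θ = (T/G)·Σ L_i/J_i = (479.8/43.7×10⁹)·(0.420/2.05×10^-7 + 0.363/6.30×10^-8) = 0.08582 rad.

4.92°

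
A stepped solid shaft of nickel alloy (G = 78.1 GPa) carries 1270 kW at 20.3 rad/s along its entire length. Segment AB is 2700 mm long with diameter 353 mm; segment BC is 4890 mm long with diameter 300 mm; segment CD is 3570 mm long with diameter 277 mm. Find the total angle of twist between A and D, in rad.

ω = 20.3 rad/s, so T = P/ω = 1270×10³ / 20.30 = 62560 N·m.
J_AB = π(0.353)⁴/32 = 1.52×10^-3 m⁴; J_BC = π(0.300)⁴/32 = 7.95×10^-4 m⁴; J_CD = π(0.277)⁴/32 = 5.78×10^-4 m⁴.
θ = (T/G)·Σ L_i/J_i = (62560/78.1×10⁹)·(2.70/1.52×10^-3 + 4.89/7.95×10^-4 + 3.57/5.78×10^-4) = 0.01129 rad.

0.0113 rad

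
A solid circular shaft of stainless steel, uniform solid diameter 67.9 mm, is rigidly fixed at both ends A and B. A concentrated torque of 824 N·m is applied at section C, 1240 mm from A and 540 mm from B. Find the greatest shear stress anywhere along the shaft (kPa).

9340 kPa

With uniform GJ and both ends fixed, compatibility θ_AC = θ_CB gives T_A·a = T_B·b, together with T_A + T_B = T₀.
T_A = T₀·b/(a+b) = 824.0·540/1780 = 250.0 N·m; T_B = 574.0 N·m.
τ in each portion: τ_AC = 4.07×10^6 Pa, τ_CB = 9.34×10^6 Pa; maximum is in CB.
τ_max = T_CB·r/J = 574.0·0.0340/2.09×10^-6 = 9.339×10^6 Pa.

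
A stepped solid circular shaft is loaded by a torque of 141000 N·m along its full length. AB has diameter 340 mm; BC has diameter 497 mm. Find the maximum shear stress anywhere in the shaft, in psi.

Under the same torque, τ_max = 16T/(πd³) is largest where d is smallest — segment AB (d = 340 mm).
τ_max = 16·141000/(π·(0.340)³) = 1.827×10^7 Pa.

2650 psi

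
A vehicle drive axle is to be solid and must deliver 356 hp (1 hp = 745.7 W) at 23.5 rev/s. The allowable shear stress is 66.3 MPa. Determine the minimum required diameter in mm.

51.7 mm

ω = 2π·23.5 = 147.7 rad/s, so T = P/ω = 356×745.7 / 147.7 = 1798 N·m.
For a solid shaft τ_max = 16T/(πd³), so d = (16T/(π τ_allow))^(1/3) = (16·1798/(π·6.63×10^7))^(1/3) = 0.05169 m.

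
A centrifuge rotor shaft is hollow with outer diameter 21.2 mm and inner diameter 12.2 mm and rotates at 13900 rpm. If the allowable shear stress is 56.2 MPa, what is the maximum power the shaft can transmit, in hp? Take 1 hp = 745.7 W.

J = π(d_o⁴ − d_i⁴)/32 = π(0.0212⁴ − 0.0122⁴)/32 = 1.766×10^-8 m⁴.
T_max = τ_allow·J/r = 5.62×10^7 × 1.766×10^-8 / 0.0106 = 93.61 N·m.
ω = 2π·13900/60 = 1456 rad/s, so P_max = T_max·ω = 1.363×10^5 W.

183 hp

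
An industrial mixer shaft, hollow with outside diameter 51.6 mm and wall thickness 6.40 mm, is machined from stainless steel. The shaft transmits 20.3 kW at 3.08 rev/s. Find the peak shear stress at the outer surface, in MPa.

ω = 2π·3.08 = 19.35 rad/s, so T = P/ω = 20.3×10³ / 19.35 = 1049 N·m.
J = π(d_o⁴ − d_i⁴)/32 = π(0.0516⁴ − 0.0388⁴)/32 = 4.735×10^-7 m⁴.
τ_max = T·r/J = 1049 × 0.0258 / 4.735×10^-7 = 5.716×10^7 Pa.

57.2 MPa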